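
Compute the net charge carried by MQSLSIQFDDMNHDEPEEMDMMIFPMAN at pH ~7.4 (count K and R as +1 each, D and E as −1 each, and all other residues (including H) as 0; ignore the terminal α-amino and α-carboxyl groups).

-7

Positive (K, R): none → +0.
Negative (D, E): D9, D10, D14, E15, E17, E18, D20 → −7.
Net charge = (+0) + (−7) = −7.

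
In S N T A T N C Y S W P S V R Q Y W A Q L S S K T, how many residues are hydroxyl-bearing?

10

S, T, and Y are the three residues with a side-chain hydroxyl.
Matching residues: S1, T3, T5, Y8, S9, S12, Y16, S21, S22, T24.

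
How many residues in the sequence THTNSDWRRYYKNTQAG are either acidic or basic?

Acidic: D, E. Basic: H, K, R.
Acidic residues here: D6 (1).
Basic residues here: H2, R8, R9, K12 (4).
The two groups share no amino acid, so total = 1 + 4 = 5.

5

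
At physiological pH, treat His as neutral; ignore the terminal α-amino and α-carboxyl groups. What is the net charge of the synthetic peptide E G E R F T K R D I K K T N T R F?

Near pH 7.4, K and R contribute +1 each, D and E contribute −1 each, and every other side chain (His included, as stated) is uncharged.
Positive (K, R): R4, K7, R8, K11, K12, R16 → +6.
Negative (D, E): E1, E3, D9 → −3.
Net charge = (+6) + (−3) = +3.

+3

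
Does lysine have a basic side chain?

Yes

The basic amino acids are Lys (K), Arg (R), and His (H).
Lysine is in this group.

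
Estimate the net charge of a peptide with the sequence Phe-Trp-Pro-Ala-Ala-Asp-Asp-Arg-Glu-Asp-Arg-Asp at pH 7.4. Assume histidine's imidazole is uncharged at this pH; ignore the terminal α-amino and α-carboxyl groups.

-3

Near pH 7.4, K and R contribute +1 each, D and E contribute −1 each, and every other side chain (His included, as stated) is uncharged.
Positive (K, R): Arg8, Arg11 → +2.
Negative (D, E): Asp6, Asp7, Glu9, Asp10, Asp12 → −5.
Net charge = (+2) + (−5) = −3.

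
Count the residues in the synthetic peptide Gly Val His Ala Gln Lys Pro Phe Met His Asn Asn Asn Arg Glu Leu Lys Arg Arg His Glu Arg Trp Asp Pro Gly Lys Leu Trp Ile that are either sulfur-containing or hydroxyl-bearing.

1

Sulfur-containing: C, M. Hydroxyl-bearing: S, T, Y.
Sulfur-containing residues here: Met9 (1).
Hydroxyl-bearing residues here: none (0).
The two groups share no amino acid, so total = 1 + 0 = 1.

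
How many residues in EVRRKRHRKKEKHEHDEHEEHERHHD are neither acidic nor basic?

Acidic: D, E. Basic: K, R, H. All other residues are neither.
Matching residues: V2.

1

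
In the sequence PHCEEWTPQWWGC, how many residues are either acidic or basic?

Acidic: D, E. Basic: H, K, R.
Acidic residues here: E4, E5 (2).
Basic residues here: H2 (1).
The two groups share no amino acid, so total = 2 + 1 = 3.

3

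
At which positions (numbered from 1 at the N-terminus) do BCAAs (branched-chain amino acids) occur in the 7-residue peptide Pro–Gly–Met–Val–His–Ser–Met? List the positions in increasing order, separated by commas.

V, L, and I make up the branched-chain aliphatic group.
Matching residues: Val4.

4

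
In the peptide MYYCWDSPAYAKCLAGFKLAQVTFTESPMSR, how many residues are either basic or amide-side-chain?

4

Basic: H, K, R. Amide-side-chain: N, Q.
Basic residues here: K12, K18, R31 (3).
Amide-side-chain residues here: Q21 (1).
The two groups share no amino acid, so total = 3 + 1 = 4.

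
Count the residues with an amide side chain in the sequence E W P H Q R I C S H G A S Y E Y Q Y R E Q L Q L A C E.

4

Only N (asparagine) and Q (glutamine) carry a side-chain carboxamide.
Matching residues: Q5, Q17, Q21, Q23.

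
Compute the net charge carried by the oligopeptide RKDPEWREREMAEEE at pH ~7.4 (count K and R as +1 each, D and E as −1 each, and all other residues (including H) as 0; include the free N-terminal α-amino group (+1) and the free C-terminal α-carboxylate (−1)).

Positive (K, R): R1, K2, R7, R9 → +4.
Negative (D, E): D3, E5, E8, E10, E13, E14, E15 → −7.
The N-terminus (+1) and C-terminus (−1) cancel.
Net charge = (+4) + (−7) = −3.

-3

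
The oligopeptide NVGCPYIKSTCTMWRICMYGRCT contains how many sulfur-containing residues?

Cysteine (C, thiol) and methionine (M, thioether) are the two sulfur-containing amino acids.
Matching residues: C4, C11, M13, C17, M18, C22.

6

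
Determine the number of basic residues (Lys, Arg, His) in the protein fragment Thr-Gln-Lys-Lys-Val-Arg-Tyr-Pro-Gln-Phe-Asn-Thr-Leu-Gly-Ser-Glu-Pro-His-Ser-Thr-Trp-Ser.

Matching residues: Lys3, Lys4, Arg6, His18.

4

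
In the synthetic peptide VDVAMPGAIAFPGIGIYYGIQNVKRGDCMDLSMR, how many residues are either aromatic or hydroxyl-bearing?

Aromatic: F, W, Y. Hydroxyl-bearing: S, T, Y.
Aromatic residues here: F11, Y17, Y18 (3).
Hydroxyl-bearing residues here: Y17, Y18, S32 (3).
Y is in both groups, so the 2 Y residues must not be double-counted.
Total = 3 + 3 − 2 = 4.

4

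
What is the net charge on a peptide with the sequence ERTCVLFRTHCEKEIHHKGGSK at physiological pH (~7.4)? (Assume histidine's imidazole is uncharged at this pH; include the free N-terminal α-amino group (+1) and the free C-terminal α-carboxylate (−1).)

Near pH 7.4, K and R contribute +1 each, D and E contribute −1 each, and every other side chain (His included, as stated) is uncharged.
Positive (K, R): R2, R8, K13, K18, K22 → +5.
Negative (D, E): E1, E12, E14 → −3.
The N-terminus (+1) and C-terminus (−1) cancel.
Net charge = (+5) + (−3) = +2.

+2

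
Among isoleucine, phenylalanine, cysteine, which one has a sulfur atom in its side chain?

cysteine

Only Cys (C) and Met (M) have a sulfur atom in the side chain.
Of the listed options, only cysteine belongs to this group.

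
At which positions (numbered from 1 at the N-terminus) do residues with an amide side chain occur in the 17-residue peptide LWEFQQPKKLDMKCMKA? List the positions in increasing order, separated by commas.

5, 6

Only N (asparagine) and Q (glutamine) carry a side-chain carboxamide.
Matching residues: Q5, Q6.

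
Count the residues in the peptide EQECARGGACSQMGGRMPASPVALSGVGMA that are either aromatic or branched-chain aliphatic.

3

Aromatic: F, W, Y. Branched-chain aliphatic: I, L, V.
Aromatic residues here: none (0).
Branched-chain aliphatic residues here: V22, L24, V27 (3).
The two groups share no amino acid, so total = 0 + 3 = 3.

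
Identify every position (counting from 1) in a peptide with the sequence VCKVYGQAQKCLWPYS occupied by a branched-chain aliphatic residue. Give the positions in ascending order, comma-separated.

1, 4, 12

Valine (V), leucine (L), and isoleucine (I) are the branched-chain amino acids.
Matching residues: V1, V4, L12.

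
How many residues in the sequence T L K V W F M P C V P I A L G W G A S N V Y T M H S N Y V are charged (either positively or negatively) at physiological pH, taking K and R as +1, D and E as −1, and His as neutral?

1

Charged side chains at pH ~7.4: K, R (positive); D, E (negative).
Matching residues: K3.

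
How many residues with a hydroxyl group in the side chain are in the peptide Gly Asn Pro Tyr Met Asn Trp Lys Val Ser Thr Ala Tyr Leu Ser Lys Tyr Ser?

7

The –OH-bearing residues are Ser, Thr (aliphatic alcohols), and Tyr (phenol).
Matching residues: Tyr4, Ser10, Thr11, Tyr13, Ser15, Tyr17, Ser18.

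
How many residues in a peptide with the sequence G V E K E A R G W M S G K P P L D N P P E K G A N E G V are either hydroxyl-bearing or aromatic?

Hydroxyl-bearing: S, T, Y. Aromatic: F, W, Y.
Hydroxyl-bearing residues here: S11 (1).
Aromatic residues here: W9 (1).
(Y belongs to both groups, but none appear in this sequence.) Total = 1 + 1 = 2.

2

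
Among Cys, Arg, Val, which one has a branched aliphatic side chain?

Valine (V), leucine (L), and isoleucine (I) are the branched-chain amino acids.
Of the listed options, only Val belongs to this group.

Val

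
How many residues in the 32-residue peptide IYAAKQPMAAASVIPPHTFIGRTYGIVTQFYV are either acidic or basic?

Acidic: D, E. Basic: H, K, R.
Acidic residues here: none (0).
Basic residues here: K5, H17, R22 (3).
The two groups share no amino acid, so total = 0 + 3 = 3.

3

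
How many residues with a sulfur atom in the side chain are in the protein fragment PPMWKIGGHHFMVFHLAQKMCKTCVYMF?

6

Only Cys (C) and Met (M) have a sulfur atom in the side chain.
Matching residues: M3, M12, M20, C21, C24, M27.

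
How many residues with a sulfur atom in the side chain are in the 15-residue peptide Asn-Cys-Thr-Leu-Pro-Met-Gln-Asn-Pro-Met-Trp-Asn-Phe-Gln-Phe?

3

Cysteine (C, thiol) and methionine (M, thioether) are the two sulfur-containing amino acids.
Matching residues: Cys2, Met6, Met10.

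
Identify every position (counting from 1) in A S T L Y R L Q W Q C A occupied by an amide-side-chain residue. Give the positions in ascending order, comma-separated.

8, 10

The amide-side-chain residues are Asn (N) and Gln (Q).
Matching residues: Q8, Q10.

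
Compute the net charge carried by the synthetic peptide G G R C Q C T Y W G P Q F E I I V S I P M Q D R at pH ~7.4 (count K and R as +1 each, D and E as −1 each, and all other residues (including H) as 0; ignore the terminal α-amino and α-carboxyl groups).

0

Positive (K, R): R3, R24 → +2.
Negative (D, E): E14, D23 → −2.
Net charge = (+2) + (−2) = 0.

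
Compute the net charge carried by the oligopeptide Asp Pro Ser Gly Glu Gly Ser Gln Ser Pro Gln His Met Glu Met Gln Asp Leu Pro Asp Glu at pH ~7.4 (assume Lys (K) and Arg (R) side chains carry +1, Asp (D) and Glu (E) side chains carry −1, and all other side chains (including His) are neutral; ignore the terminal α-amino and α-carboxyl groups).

-6

Positive (K, R): none → +0.
Negative (D, E): Asp1, Glu5, Glu14, Asp17, Asp20, Glu21 → −6.
Net charge = (+0) + (−6) = −6.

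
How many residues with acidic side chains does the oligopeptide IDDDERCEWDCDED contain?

Only D (aspartate) and E (glutamate) carry a side-chain carboxylic acid.
Matching residues: D2, D3, D4, E5, E8, D10, D12, E13, D14.

9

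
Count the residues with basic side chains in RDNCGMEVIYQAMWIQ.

1

Lysine (K), arginine (R), and histidine (H) have basic, nitrogen-containing side chains.
Matching residues: R1.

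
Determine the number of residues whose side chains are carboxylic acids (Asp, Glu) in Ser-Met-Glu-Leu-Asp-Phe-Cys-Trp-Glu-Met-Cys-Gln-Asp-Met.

Matching residues: Glu3, Asp5, Glu9, Asp13.

4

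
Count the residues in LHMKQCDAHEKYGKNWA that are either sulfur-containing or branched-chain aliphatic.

3

Sulfur-containing: C, M. Branched-chain aliphatic: I, L, V.
Sulfur-containing residues here: M3, C6 (2).
Branched-chain aliphatic residues here: L1 (1).
The two groups share no amino acid, so total = 2 + 1 = 3.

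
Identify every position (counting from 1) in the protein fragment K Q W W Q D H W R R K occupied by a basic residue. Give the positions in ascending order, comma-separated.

The basic amino acids are Lys (K), Arg (R), and His (H).
Matching residues: K1, H7, R9, R10, K11.

1, 7, 9, 10, 11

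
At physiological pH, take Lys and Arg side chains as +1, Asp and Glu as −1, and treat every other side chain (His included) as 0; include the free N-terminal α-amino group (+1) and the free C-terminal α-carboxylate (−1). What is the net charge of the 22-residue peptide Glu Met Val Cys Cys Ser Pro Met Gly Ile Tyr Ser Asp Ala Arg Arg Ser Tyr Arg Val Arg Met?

+2

Positive (K, R): Arg15, Arg16, Arg19, Arg21 → +4.
Negative (D, E): Glu1, Asp13 → −2.
The N-terminus (+1) and C-terminus (−1) cancel.
Net charge = (+4) + (−2) = +2.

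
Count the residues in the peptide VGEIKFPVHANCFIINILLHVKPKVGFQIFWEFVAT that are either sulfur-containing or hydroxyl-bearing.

Sulfur-containing: C, M. Hydroxyl-bearing: S, T, Y.
Sulfur-containing residues here: C12 (1).
Hydroxyl-bearing residues here: T36 (1).
The two groups share no amino acid, so total = 1 + 1 = 2.

2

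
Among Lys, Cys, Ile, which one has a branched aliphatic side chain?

V, L, and I make up the branched-chain aliphatic group.
Of the listed options, only Ile belongs to this group.

Ile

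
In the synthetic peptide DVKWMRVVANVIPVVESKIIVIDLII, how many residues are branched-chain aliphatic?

The BCAAs are Val, Leu, and Ile — aliphatic side chains with a branch point.
Matching residues: V2, V7, V8, V11, I12, V14, V15, I19, I20, V21, I22, L24, I25, I26.

14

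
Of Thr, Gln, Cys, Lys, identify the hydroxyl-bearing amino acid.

Thr

The –OH-bearing residues are Ser, Thr (aliphatic alcohols), and Tyr (phenol).
Of the listed options, only Thr belongs to this group.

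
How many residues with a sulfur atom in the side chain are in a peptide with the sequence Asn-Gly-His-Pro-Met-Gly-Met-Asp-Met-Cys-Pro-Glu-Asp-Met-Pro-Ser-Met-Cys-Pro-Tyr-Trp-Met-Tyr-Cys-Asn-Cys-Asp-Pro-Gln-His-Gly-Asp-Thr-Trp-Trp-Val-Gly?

10

Cysteine (C, thiol) and methionine (M, thioether) are the two sulfur-containing amino acids.
Matching residues: Met5, Met7, Met9, Cys10, Met14, Met17, Cys18, Met22, Cys24, Cys26.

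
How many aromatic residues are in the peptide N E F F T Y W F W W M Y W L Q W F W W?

13

The aromatic amino acids are Phe (F, benzyl), Trp (W, indole), and Tyr (Y, phenol).
Matching residues: F3, F4, Y6, W7, F8, W9, W10, Y12, W13, W16, F17, W18, W19.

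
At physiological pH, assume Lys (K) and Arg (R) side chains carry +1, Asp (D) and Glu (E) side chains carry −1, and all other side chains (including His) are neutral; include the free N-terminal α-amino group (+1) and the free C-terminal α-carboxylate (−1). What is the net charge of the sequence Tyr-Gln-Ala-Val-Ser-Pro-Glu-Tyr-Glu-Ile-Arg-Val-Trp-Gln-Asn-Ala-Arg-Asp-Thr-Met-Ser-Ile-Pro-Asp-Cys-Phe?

Positive (K, R): Arg11, Arg17 → +2.
Negative (D, E): Glu7, Glu9, Asp18, Asp24 → −4.
The N-terminus (+1) and C-terminus (−1) cancel.
Net charge = (+2) + (−4) = −2.

-2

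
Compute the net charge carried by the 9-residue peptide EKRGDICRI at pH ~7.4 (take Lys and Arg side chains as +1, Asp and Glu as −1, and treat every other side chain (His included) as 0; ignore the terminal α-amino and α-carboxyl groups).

Positive (K, R): K2, R3, R8 → +3.
Negative (D, E): E1, D5 → −2.
Net charge = (+3) + (−2) = +1.

+1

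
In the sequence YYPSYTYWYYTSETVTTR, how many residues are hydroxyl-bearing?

Serine (S), threonine (T), and tyrosine (Y) each carry a hydroxyl group on the side chain.
Matching residues: Y1, Y2, S4, Y5, T6, Y7, Y9, Y10, T11, S12, T14, T16, T17.

13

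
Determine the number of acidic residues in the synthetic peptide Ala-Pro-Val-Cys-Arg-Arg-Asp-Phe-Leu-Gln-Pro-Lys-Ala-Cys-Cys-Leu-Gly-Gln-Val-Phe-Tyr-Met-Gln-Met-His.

1

Only D (aspartate) and E (glutamate) carry a side-chain carboxylic acid.
Matching residues: Asp7.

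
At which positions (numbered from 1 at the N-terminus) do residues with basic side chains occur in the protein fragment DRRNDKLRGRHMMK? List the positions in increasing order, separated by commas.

The basic amino acids are Lys (K), Arg (R), and His (H).
Matching residues: R2, R3, K6, R8, R10, H11, K14.

2, 3, 6, 8, 10, 11, 14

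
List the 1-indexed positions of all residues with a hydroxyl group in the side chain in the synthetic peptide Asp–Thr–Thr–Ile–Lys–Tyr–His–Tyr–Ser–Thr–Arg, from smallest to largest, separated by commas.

Serine (S), threonine (T), and tyrosine (Y) each carry a hydroxyl group on the side chain.
Matching residues: Thr2, Thr3, Tyr6, Tyr8, Ser9, Thr10.

2, 3, 6, 8, 9, 10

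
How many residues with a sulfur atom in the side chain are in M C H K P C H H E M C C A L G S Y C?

The sulfur-bearing residues are cysteine (–SH) and methionine (–S–CH₃).
Matching residues: M1, C2, C6, M10, C11, C12, C18.

7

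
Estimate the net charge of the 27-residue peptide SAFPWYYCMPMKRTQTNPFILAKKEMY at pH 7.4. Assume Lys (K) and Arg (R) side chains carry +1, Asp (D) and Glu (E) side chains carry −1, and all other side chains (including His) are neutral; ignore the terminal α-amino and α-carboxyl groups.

+3

Positive (K, R): K12, R13, K23, K24 → +4.
Negative (D, E): E25 → −1.
Net charge = (+4) + (−1) = +3.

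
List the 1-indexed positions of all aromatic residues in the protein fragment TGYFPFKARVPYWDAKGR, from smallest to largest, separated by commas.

Phenylalanine (F), tryptophan (W), and tyrosine (Y) have aromatic ring side chains.
Matching residues: Y3, F4, F6, Y12, W13.

3, 4, 6, 12, 13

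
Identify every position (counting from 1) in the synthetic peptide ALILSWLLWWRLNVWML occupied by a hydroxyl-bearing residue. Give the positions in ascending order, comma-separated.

Matching residues: S5.

5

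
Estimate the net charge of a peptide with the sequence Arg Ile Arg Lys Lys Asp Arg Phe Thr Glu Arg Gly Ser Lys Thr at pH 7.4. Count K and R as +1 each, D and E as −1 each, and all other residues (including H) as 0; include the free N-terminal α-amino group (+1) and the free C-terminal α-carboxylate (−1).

+5

Positive (K, R): Arg1, Arg3, Lys4, Lys5, Arg7, Arg11, Lys14 → +7.
Negative (D, E): Asp6, Glu10 → −2.
The N-terminus (+1) and C-terminus (−1) cancel.
Net charge = (+7) + (−2) = +5.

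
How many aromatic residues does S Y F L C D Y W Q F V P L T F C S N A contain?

The aromatic amino acids are Phe (F, benzyl), Trp (W, indole), and Tyr (Y, phenol).
Matching residues: Y2, F3, Y7, W8, F10, F15.

6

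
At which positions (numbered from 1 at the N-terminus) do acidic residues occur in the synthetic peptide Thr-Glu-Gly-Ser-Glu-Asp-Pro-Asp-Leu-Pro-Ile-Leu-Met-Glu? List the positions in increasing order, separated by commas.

Only D (aspartate) and E (glutamate) carry a side-chain carboxylic acid.
Matching residues: Glu2, Glu5, Asp6, Asp8, Glu14.

2, 5, 6, 8, 14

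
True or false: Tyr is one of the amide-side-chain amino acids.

Asparagine (N) and glutamine (Q) have uncharged amide side chains.
Tyrosine is not in this group.

False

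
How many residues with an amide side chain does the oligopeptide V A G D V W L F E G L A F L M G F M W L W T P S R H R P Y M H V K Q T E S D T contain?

1

The amide-side-chain residues are Asn (N) and Gln (Q).
Matching residues: Q34.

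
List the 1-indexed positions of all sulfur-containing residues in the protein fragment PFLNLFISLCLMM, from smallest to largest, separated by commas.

Only Cys (C) and Met (M) have a sulfur atom in the side chain.
Matching residues: C10, M12, M13.

10, 12, 13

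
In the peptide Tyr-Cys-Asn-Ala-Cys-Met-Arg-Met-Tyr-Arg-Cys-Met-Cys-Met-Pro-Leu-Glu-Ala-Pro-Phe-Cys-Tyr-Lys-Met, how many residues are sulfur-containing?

10

Only Cys (C) and Met (M) have a sulfur atom in the side chain.
Matching residues: Cys2, Cys5, Met6, Met8, Cys11, Met12, Cys13, Met14, Cys21, Met24.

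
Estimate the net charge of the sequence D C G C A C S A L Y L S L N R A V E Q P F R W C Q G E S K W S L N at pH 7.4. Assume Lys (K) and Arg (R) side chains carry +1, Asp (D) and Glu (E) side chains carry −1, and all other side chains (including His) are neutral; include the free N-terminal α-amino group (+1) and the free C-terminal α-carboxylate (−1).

Positive (K, R): R15, R22, K29 → +3.
Negative (D, E): D1, E18, E27 → −3.
The N-terminus (+1) and C-terminus (−1) cancel.
Net charge = (+3) + (−3) = 0.

0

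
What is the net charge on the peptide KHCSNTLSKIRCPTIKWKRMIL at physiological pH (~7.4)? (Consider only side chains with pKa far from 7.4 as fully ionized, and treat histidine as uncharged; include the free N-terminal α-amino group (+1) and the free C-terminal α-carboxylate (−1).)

+6

At pH ~7.4 the Lys and Arg side chains are protonated (+1), the Asp and Glu side chains are deprotonated (−1), and with His taken as neutral all other side chains carry no charge.
Positive (K, R): K1, K9, R11, K16, K18, R19 → +6.
Negative (D, E): none → −0.
The N-terminus (+1) and C-terminus (−1) cancel.
Net charge = (+6) + (−0) = +6.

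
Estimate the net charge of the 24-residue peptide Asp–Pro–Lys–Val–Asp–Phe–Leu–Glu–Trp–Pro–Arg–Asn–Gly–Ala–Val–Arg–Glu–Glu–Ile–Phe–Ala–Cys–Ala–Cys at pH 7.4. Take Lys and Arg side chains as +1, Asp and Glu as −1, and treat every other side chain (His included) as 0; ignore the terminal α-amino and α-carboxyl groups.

-2

Positive (K, R): Lys3, Arg11, Arg16 → +3.
Negative (D, E): Asp1, Asp5, Glu8, Glu17, Glu18 → −5.
Net charge = (+3) + (−5) = −2.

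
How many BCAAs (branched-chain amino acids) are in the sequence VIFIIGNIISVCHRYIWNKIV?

10

Valine (V), leucine (L), and isoleucine (I) are the branched-chain amino acids.
Matching residues: V1, I2, I4, I5, I8, I9, V11, I16, I20, V21.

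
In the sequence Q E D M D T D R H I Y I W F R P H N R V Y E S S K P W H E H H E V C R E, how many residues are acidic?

Aspartate (D) and glutamate (E) have carboxylic-acid side chains and are the acidic amino acids.
Matching residues: E2, D3, D5, D7, E22, E29, E32, E36.

8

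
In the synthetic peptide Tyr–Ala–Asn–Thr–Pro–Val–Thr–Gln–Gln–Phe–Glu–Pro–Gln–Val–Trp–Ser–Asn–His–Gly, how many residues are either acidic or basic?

Acidic: D, E. Basic: H, K, R.
Acidic residues here: Glu11 (1).
Basic residues here: His18 (1).
The two groups share no amino acid, so total = 1 + 1 = 2.

2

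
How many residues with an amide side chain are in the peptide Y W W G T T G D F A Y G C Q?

1

Only N (asparagine) and Q (glutamine) carry a side-chain carboxamide.
Matching residues: Q14.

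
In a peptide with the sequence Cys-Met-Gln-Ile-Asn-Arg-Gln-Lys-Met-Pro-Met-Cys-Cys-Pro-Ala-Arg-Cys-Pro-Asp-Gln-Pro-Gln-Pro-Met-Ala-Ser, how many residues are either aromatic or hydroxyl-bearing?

1

Aromatic: F, W, Y. Hydroxyl-bearing: S, T, Y.
Aromatic residues here: none (0).
Hydroxyl-bearing residues here: Ser26 (1).
(Y belongs to both groups, but none appear in this sequence.) Total = 0 + 1 = 1.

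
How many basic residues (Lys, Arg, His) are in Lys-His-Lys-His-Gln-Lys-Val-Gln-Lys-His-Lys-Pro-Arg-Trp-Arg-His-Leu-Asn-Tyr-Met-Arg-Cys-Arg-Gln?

13

Matching residues: Lys1, His2, Lys3, His4, Lys6, Lys9, His10, Lys11, Arg13, Arg15, His16, Arg21, Arg23.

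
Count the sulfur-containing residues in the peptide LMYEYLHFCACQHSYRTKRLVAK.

Only Cys (C) and Met (M) have a sulfur atom in the side chain.
Matching residues: M2, C9, C11.

3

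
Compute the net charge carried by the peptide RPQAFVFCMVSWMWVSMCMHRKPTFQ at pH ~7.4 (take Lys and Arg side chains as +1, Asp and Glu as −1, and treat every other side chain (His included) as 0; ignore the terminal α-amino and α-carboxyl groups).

Positive (K, R): R1, R21, K22 → +3.
Negative (D, E): none → −0.
Net charge = (+3) + (−0) = +3.

+3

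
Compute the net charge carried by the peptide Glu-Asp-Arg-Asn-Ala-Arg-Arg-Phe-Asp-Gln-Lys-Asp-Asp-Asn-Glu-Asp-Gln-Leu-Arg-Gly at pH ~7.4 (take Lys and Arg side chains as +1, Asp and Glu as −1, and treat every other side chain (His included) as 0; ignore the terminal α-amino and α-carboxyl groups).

Positive (K, R): Arg3, Arg6, Arg7, Lys11, Arg19 → +5.
Negative (D, E): Glu1, Asp2, Asp9, Asp12, Asp13, Glu15, Asp16 → −7.
Net charge = (+5) + (−7) = −2.

-2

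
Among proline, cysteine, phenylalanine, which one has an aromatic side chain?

The aromatic amino acids are Phe (F, benzyl), Trp (W, indole), and Tyr (Y, phenol).
Of the listed options, only phenylalanine belongs to this group.

phenylalanine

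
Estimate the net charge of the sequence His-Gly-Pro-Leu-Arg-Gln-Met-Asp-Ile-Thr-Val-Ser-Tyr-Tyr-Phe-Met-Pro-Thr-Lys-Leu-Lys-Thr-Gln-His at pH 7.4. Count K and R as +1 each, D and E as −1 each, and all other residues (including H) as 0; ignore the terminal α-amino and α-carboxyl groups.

+2

Positive (K, R): Arg5, Lys19, Lys21 → +3.
Negative (D, E): Asp8 → −1.
Net charge = (+3) + (−1) = +2.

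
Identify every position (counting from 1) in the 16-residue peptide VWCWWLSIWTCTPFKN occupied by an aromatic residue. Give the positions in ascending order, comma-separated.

2, 4, 5, 9, 14

Phenylalanine (F), tryptophan (W), and tyrosine (Y) have aromatic ring side chains.
Matching residues: W2, W4, W5, W9, F14.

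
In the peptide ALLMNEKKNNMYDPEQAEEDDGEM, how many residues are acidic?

8

The acidic residues are Asp (D) and Glu (E), whose side chains end in a carboxylate group.
Matching residues: E6, D13, E15, E18, E19, D20, D21, E23.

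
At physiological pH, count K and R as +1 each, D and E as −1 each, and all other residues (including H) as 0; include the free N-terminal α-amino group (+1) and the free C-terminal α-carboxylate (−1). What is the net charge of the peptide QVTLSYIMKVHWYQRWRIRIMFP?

+4

Positive (K, R): K9, R15, R17, R19 → +4.
Negative (D, E): none → −0.
The N-terminus (+1) and C-terminus (−1) cancel.
Net charge = (+4) + (−0) = +4.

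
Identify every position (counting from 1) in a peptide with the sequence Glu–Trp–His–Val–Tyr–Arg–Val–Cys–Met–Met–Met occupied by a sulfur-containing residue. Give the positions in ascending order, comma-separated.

The sulfur-bearing residues are cysteine (–SH) and methionine (–S–CH₃).
Matching residues: Cys8, Met9, Met10, Met11.

8, 9, 10, 11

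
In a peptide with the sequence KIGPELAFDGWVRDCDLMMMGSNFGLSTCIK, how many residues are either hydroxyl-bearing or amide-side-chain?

4

Hydroxyl-bearing: S, T, Y. Amide-side-chain: N, Q.
Hydroxyl-bearing residues here: S22, S27, T28 (3).
Amide-side-chain residues here: N23 (1).
The two groups share no amino acid, so total = 3 + 1 = 4.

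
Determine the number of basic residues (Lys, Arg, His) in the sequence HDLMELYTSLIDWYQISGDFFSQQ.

1

Matching residues: H1.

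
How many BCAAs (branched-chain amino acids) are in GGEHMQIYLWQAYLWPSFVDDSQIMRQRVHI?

7

The BCAAs are Val, Leu, and Ile — aliphatic side chains with a branch point.
Matching residues: I7, L9, L14, V19, I24, V29, I31.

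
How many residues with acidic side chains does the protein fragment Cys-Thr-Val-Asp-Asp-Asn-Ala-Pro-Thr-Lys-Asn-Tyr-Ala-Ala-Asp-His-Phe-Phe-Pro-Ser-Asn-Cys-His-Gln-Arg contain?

The acidic residues are Asp (D) and Glu (E), whose side chains end in a carboxylate group.
Matching residues: Asp4, Asp5, Asp15.

3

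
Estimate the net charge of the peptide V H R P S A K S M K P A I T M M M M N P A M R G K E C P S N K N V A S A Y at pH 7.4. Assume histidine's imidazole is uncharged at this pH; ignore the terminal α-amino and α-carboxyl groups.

Near pH 7.4, K and R contribute +1 each, D and E contribute −1 each, and every other side chain (His included, as stated) is uncharged.
Positive (K, R): R3, K7, K10, R23, K25, K31 → +6.
Negative (D, E): E26 → −1.
Net charge = (+6) + (−1) = +5.

+5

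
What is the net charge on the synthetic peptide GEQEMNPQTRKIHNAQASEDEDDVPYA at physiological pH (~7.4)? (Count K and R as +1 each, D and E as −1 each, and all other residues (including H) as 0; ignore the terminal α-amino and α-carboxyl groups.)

-5

Positive (K, R): R10, K11 → +2.
Negative (D, E): E2, E4, E19, D20, E21, D22, D23 → −7.
Net charge = (+2) + (−7) = −5.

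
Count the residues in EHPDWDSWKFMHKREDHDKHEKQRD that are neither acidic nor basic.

7

Acidic: D, E. Basic: K, R, H. All other residues are neither.
Matching residues: P3, W5, S7, W8, F10, M11, Q23.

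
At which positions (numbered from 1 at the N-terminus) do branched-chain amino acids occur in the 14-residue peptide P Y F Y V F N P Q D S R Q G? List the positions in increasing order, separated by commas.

The BCAAs are Val, Leu, and Ile — aliphatic side chains with a branch point.
Matching residues: V5.

5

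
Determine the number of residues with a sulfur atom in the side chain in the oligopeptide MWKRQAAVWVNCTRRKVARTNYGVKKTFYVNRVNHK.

Only Cys (C) and Met (M) have a sulfur atom in the side chain.
Matching residues: M1, C12.

2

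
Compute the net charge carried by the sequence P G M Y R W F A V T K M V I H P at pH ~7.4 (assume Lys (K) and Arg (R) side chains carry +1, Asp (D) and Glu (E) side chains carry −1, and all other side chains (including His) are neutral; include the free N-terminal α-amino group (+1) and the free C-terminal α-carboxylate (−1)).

Positive (K, R): R5, K11 → +2.
Negative (D, E): none → −0.
The N-terminus (+1) and C-terminus (−1) cancel.
Net charge = (+2) + (−0) = +2.

+2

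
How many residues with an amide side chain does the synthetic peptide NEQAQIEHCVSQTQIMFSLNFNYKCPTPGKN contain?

Only N (asparagine) and Q (glutamine) carry a side-chain carboxamide.
Matching residues: N1, Q3, Q5, Q12, Q14, N20, N22, N31.

8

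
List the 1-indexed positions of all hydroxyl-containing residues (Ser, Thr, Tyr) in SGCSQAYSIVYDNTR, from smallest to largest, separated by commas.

1, 4, 7, 8, 11, 14

Matching residues: S1, S4, Y7, S8, Y11, T14.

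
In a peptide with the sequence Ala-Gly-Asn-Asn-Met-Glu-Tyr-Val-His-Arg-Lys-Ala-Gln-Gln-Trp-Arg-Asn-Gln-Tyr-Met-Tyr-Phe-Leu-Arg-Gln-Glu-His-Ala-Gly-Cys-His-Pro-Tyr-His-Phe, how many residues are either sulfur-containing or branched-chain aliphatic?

Sulfur-containing: C, M. Branched-chain aliphatic: I, L, V.
Sulfur-containing residues here: Met5, Met20, Cys30 (3).
Branched-chain aliphatic residues here: Val8, Leu23 (2).
The two groups share no amino acid, so total = 3 + 2 = 5.

5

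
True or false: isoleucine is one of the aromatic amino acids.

False

Phenylalanine (F), tryptophan (W), and tyrosine (Y) have aromatic ring side chains.
Isoleucine is not in this group.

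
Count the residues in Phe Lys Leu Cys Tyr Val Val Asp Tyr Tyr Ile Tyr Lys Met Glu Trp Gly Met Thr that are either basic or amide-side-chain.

Basic: H, K, R. Amide-side-chain: N, Q.
Basic residues here: Lys2, Lys13 (2).
Amide-side-chain residues here: none (0).
The two groups share no amino acid, so total = 2 + 0 = 2.

2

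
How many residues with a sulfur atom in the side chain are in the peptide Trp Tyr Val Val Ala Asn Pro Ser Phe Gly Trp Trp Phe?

0

Cysteine (C, thiol) and methionine (M, thioether) are the two sulfur-containing amino acids.
None of the 13 residues belong to this group.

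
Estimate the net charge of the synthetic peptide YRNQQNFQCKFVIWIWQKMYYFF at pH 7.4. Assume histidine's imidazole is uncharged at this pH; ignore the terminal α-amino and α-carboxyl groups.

The side chains ionized at physiological pH are Lys/Arg (+1) and Asp/Glu (−1); with His treated as neutral, nothing else contributes.
Positive (K, R): R2, K10, K18 → +3.
Negative (D, E): none → −0.
Net charge = (+3) + (−0) = +3.

+3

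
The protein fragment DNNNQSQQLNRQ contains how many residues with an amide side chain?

8

The amide-side-chain residues are Asn (N) and Gln (Q).
Matching residues: N2, N3, N4, Q5, Q7, Q8, N10, Q12.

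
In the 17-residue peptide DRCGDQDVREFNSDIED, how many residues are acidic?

Aspartate (D) and glutamate (E) have carboxylic-acid side chains and are the acidic amino acids.
Matching residues: D1, D5, D7, E10, D14, E16, D17.

7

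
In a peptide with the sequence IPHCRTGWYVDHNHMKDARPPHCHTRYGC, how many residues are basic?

The basic amino acids are Lys (K), Arg (R), and His (H).
Matching residues: H3, R5, H12, H14, K16, R19, H22, H24, R26.

9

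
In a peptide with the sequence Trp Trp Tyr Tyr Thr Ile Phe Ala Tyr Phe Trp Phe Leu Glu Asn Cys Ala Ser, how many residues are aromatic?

9

Phenylalanine (F), tryptophan (W), and tyrosine (Y) have aromatic ring side chains.
Matching residues: Trp1, Trp2, Tyr3, Tyr4, Phe7, Tyr9, Phe10, Trp11, Phe12.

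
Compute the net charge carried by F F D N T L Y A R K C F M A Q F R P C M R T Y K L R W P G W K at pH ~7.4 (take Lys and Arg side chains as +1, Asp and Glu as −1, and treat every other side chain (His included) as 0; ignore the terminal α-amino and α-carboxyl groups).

Positive (K, R): R9, K10, R17, R21, K24, R26, K31 → +7.
Negative (D, E): D3 → −1.
Net charge = (+7) + (−1) = +6.

+6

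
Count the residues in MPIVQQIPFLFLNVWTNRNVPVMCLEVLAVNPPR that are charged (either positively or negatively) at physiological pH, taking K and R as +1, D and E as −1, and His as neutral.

3

Charged side chains at pH ~7.4: K, R (positive); D, E (negative).
Matching residues: R18, E26, R34.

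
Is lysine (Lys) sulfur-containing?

No

The sulfur-bearing residues are cysteine (–SH) and methionine (–S–CH₃).
Lysine is not in this group.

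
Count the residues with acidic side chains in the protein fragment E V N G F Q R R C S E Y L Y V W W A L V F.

Aspartate (D) and glutamate (E) have carboxylic-acid side chains and are the acidic amino acids.
Matching residues: E1, E11.

2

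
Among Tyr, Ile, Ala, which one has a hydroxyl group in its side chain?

Tyr

S, T, and Y are the three residues with a side-chain hydroxyl.
Of the listed options, only Tyr belongs to this group.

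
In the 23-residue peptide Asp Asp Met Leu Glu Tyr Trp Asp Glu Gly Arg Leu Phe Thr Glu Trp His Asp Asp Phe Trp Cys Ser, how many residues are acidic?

8

Aspartate (D) and glutamate (E) have carboxylic-acid side chains and are the acidic amino acids.
Matching residues: Asp1, Asp2, Glu5, Asp8, Glu9, Glu15, Asp18, Asp19.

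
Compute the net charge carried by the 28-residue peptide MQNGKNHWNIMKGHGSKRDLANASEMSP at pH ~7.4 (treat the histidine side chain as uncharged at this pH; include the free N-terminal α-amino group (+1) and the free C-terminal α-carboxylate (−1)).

+2

At pH ~7.4 the Lys and Arg side chains are protonated (+1), the Asp and Glu side chains are deprotonated (−1), and with His taken as neutral all other side chains carry no charge.
Positive (K, R): K5, K12, K17, R18 → +4.
Negative (D, E): D19, E25 → −2.
The N-terminus (+1) and C-terminus (−1) cancel.
Net charge = (+4) + (−2) = +2.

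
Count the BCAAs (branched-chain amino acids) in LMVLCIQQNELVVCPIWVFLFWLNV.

Valine (V), leucine (L), and isoleucine (I) are the branched-chain amino acids.
Matching residues: L1, V3, L4, I6, L11, V12, V13, I16, V18, L20, L23, V25.

12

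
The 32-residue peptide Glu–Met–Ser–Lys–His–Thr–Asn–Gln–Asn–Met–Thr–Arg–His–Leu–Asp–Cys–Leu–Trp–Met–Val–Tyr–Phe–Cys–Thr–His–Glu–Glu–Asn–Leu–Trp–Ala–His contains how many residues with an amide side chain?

4

Only N (asparagine) and Q (glutamine) carry a side-chain carboxamide.
Matching residues: Asn7, Gln8, Asn9, Asn28.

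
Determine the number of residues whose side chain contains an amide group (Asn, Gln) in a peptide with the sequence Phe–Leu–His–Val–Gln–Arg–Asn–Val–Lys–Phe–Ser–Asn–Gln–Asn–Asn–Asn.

7

Matching residues: Gln5, Asn7, Asn12, Gln13, Asn14, Asn15, Asn16.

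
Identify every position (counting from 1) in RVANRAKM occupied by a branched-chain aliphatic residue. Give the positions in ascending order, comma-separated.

Matching residues: V2.

2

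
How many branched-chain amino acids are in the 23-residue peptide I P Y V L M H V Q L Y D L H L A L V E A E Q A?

The BCAAs are Val, Leu, and Ile — aliphatic side chains with a branch point.
Matching residues: I1, V4, L5, V8, L10, L13, L15, L17, V18.

9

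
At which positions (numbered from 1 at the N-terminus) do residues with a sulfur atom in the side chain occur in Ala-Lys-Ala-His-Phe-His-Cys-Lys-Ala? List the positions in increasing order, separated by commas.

7

Cysteine (C, thiol) and methionine (M, thioether) are the two sulfur-containing amino acids.
Matching residues: Cys7.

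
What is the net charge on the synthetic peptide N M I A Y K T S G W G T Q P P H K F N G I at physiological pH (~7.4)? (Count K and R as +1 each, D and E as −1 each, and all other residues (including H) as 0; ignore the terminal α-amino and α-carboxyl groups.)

Positive (K, R): K6, K17 → +2.
Negative (D, E): none → −0.
Net charge = (+2) + (−0) = +2.

+2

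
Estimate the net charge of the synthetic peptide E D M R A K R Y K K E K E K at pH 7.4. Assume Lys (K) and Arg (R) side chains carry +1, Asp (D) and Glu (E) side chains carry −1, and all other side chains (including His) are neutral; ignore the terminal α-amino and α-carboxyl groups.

+3

Positive (K, R): R4, K6, R7, K9, K10, K12, K14 → +7.
Negative (D, E): E1, D2, E11, E13 → −4.
Net charge = (+7) + (−4) = +3.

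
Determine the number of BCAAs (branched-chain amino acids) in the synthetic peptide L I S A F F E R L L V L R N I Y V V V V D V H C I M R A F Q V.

V, L, and I make up the branched-chain aliphatic group.
Matching residues: L1, I2, L9, L10, V11, L12, I15, V17, V18, V19, V20, V22, I25, V31.

14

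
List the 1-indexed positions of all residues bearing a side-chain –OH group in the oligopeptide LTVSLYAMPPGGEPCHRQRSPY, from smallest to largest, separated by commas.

The –OH-bearing residues are Ser, Thr (aliphatic alcohols), and Tyr (phenol).
Matching residues: T2, S4, Y6, S20, Y22.

2, 4, 6, 20, 22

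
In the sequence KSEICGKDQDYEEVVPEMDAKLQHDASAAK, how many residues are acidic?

8

The acidic residues are Asp (D) and Glu (E), whose side chains end in a carboxylate group.
Matching residues: E3, D8, D10, E12, E13, E17, D19, D25.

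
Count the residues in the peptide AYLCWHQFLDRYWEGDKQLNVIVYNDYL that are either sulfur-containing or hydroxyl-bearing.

Sulfur-containing: C, M. Hydroxyl-bearing: S, T, Y.
Sulfur-containing residues here: C4 (1).
Hydroxyl-bearing residues here: Y2, Y12, Y24, Y27 (4).
The two groups share no amino acid, so total = 1 + 4 = 5.

5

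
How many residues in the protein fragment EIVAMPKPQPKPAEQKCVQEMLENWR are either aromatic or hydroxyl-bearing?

1

Aromatic: F, W, Y. Hydroxyl-bearing: S, T, Y.
Aromatic residues here: W25 (1).
Hydroxyl-bearing residues here: none (0).
(Y belongs to both groups, but none appear in this sequence.) Total = 1 + 0 = 1.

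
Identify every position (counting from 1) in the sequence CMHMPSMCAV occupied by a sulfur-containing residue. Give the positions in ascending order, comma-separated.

Only Cys (C) and Met (M) have a sulfur atom in the side chain.
Matching residues: C1, M2, M4, M7, C8.

1, 2, 4, 7, 8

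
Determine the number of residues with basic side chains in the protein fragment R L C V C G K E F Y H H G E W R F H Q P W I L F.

6

Lysine (K), arginine (R), and histidine (H) have basic, nitrogen-containing side chains.
Matching residues: R1, K7, H11, H12, R16, H18.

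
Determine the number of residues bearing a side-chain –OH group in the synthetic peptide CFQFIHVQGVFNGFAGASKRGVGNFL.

1

S, T, and Y are the three residues with a side-chain hydroxyl.
Matching residues: S18.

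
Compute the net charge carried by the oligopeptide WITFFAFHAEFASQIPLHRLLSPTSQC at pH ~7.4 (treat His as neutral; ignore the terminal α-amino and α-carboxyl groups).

0

Near pH 7.4, K and R contribute +1 each, D and E contribute −1 each, and every other side chain (His included, as stated) is uncharged.
Positive (K, R): R19 → +1.
Negative (D, E): E10 → −1.
Net charge = (+1) + (−1) = 0.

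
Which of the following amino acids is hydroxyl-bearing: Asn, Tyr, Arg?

Serine (S), threonine (T), and tyrosine (Y) each carry a hydroxyl group on the side chain.
Of the listed options, only Tyr belongs to this group.

Tyr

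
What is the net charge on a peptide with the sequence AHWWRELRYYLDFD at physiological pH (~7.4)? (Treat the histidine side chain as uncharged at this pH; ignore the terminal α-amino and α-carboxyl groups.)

At pH ~7.4 the Lys and Arg side chains are protonated (+1), the Asp and Glu side chains are deprotonated (−1), and with His taken as neutral all other side chains carry no charge.
Positive (K, R): R5, R8 → +2.
Negative (D, E): E6, D12, D14 → −3.
Net charge = (+2) + (−3) = −1.

-1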